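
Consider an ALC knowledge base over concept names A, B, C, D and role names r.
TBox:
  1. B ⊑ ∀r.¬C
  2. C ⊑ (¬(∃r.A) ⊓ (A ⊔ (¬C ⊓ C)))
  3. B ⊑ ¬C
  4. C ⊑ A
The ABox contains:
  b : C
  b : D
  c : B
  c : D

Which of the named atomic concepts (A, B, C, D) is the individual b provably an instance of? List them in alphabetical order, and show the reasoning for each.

{A, C, D}

1. b : A?  L(b) = {C, D} ∪ {¬A}
   clash {C, ¬C} at b — b ∈ A
2. b : B?  L(b) = {C, D} ∪ {¬B}
   apply at b: C⊑(¬(∃r.A) ⊓ (A ⊔ (¬C ⊓ C))); C⊑A
   open: L(b) ⊇ {A, C, D, ¬B, ∀r.¬A} — b ∉ B possible
3. b : C?  L(b) = {C, D} ∪ {¬C}
   clash {C, ¬C} at b — b ∈ C
4. b : D?  L(b) = {C, D} ∪ {¬D}
   clash {D, ¬D} at b — b ∈ D
5. Entailed for b: {A, C, D}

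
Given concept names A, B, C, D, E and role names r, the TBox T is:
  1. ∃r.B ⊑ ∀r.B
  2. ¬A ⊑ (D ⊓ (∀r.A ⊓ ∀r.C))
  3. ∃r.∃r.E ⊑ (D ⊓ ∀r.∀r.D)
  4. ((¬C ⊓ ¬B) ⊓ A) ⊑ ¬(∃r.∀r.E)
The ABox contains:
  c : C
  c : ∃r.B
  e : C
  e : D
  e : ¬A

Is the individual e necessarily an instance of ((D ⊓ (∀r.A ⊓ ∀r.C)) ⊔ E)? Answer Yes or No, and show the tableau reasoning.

1. e : ((D ⊓ (∀r.A ⊓ ∀r.C)) ⊔ E)?  L(e) = {C, D, ¬A} ∪ {((¬D ⊔ (∃r.¬A ⊔ ∃r.¬C)) ⊓ ¬E)}
   clash {C, ¬C} at an ∃-successor — e ∈ ((D ⊓ (∀r.A ⊓ ∀r.C)) ⊔ E)
2. Hence e : ((D ⊓ (∀r.A ⊓ ∀r.C)) ⊔ E): entailed.

Yes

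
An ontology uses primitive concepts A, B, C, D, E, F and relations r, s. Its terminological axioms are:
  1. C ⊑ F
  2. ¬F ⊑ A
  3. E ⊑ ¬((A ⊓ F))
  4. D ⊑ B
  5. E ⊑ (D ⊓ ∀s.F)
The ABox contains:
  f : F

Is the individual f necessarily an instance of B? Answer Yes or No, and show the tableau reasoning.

1. f : B?  L(f) = {F} ∪ {¬B}
   open: L(f) ⊇ {F, ¬B, ¬D, ¬E} — f ∉ B possible
2. Hence f : B: not entailed.

No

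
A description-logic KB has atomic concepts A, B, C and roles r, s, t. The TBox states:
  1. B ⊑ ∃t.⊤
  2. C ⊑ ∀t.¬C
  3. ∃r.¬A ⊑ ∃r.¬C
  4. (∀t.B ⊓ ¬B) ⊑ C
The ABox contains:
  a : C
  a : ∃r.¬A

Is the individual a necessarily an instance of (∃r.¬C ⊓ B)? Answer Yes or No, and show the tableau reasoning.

1. a : (∃r.¬C ⊓ B)?  L(a) = {C, ∃r.¬A} ∪ {(∀r.C ⊔ ¬B)}
   apply at a: C⊑∀t.¬C; ∃r.¬A⊑∃r.¬C
   open: L(a) ⊇ {C, ¬B, ∀t.¬C, ∃r.¬A, ∃r.¬C} (+ ∃-successors) — a ∉ (∃r.¬C ⊓ B) possible
2. Hence a : (∃r.¬C ⊓ B): not entailed.

No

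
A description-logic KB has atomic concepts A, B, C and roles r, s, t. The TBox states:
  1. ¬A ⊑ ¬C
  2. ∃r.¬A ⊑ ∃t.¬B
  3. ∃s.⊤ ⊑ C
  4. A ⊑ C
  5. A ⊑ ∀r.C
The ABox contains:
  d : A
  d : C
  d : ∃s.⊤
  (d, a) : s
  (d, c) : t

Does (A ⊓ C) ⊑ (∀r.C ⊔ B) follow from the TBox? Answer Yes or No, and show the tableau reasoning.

Yes

1. (A ⊓ C) ⊑ (∀r.C ⊔ B)  ⇔  ((A ⊓ C) ⊓ (∃r.¬C ⊓ ¬B)) unsat w.r.t. T
   all branches close; clash {C, ¬C} at an ∃-successor
2. Hence (A ⊓ C) ⊑ (∀r.C ⊔ B): entailed.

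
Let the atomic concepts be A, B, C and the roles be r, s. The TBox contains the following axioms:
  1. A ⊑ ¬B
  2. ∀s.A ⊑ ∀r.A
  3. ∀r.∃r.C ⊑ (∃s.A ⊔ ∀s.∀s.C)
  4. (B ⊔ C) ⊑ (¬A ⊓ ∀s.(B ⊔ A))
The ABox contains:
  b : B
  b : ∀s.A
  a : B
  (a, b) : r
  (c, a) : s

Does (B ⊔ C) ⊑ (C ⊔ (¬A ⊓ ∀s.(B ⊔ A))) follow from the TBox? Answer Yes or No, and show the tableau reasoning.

1. (B ⊔ C) ⊑ (C ⊔ (¬A ⊓ ∀s.(B ⊔ A)))  ⇔  ((B ⊔ C) ⊓ (¬C ⊓ (A ⊔ ∃s.(¬B ⊓ ¬A)))) unsat w.r.t. T
   all branches close; clash {C, ¬C} at x₀
2. Hence (B ⊔ C) ⊑ (C ⊔ (¬A ⊓ ∀s.(B ⊔ A))): entailed.

Yes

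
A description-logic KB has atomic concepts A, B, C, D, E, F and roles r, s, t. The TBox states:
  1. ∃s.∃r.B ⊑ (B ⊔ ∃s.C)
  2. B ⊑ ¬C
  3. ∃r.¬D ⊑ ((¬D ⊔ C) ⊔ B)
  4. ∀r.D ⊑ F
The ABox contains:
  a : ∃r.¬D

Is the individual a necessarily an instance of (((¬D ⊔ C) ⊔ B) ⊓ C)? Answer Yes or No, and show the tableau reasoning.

No

1. a : (((¬D ⊔ C) ⊔ B) ⊓ C)?  L(a) = {∃r.¬D} ∪ {(((D ⊓ ¬C) ⊓ ¬B) ⊔ ¬C)}
   apply at a: ∃r.¬D⊑((¬D ⊔ C) ⊔ B)
   open: L(a) ⊇ {¬B, ¬C, ¬D, ∀s.∀r.¬B, ∃r.¬D} (+ ∃-successors) — a ∉ (((¬D ⊔ C) ⊔ B) ⊓ C) possible
2. Hence a : (((¬D ⊔ C) ⊔ B) ⊓ C): not entailed.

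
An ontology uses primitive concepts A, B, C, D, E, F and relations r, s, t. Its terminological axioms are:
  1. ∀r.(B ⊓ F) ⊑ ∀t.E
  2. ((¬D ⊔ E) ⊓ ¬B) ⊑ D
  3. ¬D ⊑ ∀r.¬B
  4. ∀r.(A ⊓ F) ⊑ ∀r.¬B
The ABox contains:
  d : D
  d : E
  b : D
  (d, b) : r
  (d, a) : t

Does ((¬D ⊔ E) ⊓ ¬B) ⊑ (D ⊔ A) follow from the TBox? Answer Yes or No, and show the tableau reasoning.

1. ((¬D ⊔ E) ⊓ ¬B) ⊑ (D ⊔ A)  ⇔  (((¬D ⊔ E) ⊓ ¬B) ⊓ (¬D ⊓ ¬A)) unsat w.r.t. T
   all branches close; clash {D, ¬D} at x₀
2. Hence ((¬D ⊔ E) ⊓ ¬B) ⊑ (D ⊔ A): entailed.

Yes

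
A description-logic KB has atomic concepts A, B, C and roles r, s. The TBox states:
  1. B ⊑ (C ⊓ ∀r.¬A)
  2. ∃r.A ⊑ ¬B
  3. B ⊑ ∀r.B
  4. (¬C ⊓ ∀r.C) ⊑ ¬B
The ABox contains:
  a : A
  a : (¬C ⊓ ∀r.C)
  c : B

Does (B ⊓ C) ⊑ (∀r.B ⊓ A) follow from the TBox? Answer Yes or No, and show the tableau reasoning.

1. (B ⊓ C) ⊑ (∀r.B ⊓ A)  ⇔  ((B ⊓ C) ⊓ (∃r.¬B ⊔ ¬A)) unsat w.r.t. T
   apply at x₀: B⊑(C ⊓ ∀r.¬A); B⊑∀r.B
   open: L(x₀) ⊇ {B, C, ¬A, ∀r.B, ∀r.¬A}
2. Hence (B ⊓ C) ⊑ (∀r.B ⊓ A): not entailed.

No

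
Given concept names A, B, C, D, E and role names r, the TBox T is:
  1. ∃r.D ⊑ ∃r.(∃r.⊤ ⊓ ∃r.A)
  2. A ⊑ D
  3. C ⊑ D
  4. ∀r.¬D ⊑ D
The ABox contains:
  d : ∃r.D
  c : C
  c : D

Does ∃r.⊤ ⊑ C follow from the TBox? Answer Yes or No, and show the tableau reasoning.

No

1. ∃r.⊤ ⊑ C  ⇔  (∃r.⊤ ⊓ ¬C) unsat w.r.t. T
   open: L(x₀) ⊇ {¬A, ¬C, ∃r.(∃r.⊤ ⊓ ∃r.A), ∃r.D, ∃r.⊤} (+ ∃-successors)
2. Hence ∃r.⊤ ⊑ C: not entailed.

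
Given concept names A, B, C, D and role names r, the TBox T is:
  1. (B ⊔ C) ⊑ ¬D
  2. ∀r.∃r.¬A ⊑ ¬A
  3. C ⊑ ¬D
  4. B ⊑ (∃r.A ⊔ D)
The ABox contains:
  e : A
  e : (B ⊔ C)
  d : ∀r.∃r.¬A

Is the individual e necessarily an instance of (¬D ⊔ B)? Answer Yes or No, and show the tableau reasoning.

Yes

1. e : (¬D ⊔ B)?  L(e) = {A, (B ⊔ C)} ∪ {(D ⊓ ¬B)}
   clash {D, ¬D} at e — e ∈ (¬D ⊔ B)
2. Hence e : (¬D ⊔ B): entailed.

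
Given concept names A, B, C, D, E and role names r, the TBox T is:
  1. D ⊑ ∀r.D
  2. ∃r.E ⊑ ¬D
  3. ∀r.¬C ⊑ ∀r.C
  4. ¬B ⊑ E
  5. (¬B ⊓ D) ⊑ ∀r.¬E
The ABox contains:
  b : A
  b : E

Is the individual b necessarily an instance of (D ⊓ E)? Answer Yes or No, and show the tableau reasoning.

1. b : (D ⊓ E)?  L(b) = {A, E} ∪ {(¬D ⊔ ¬E)}
   open: L(b) ⊇ {A, E, ¬D, ∃r.C} (+ ∃-successors) — b ∉ (D ⊓ E) possible
2. Hence b : (D ⊓ E): not entailed.

No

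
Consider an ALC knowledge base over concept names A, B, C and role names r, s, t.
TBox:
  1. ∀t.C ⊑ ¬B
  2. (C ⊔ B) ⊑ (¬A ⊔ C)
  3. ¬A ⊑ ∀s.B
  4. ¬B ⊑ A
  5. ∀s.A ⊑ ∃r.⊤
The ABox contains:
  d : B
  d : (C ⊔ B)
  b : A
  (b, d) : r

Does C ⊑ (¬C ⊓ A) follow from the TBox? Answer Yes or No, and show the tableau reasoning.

No

1. C ⊑ (¬C ⊓ A)  ⇔  (C ⊓ (C ⊔ ¬A)) unsat w.r.t. T
   open: L(x₀) ⊇ {A, B, C, ∃s.¬A, ∃t.¬C} (+ ∃-successors)
2. Hence C ⊑ (¬C ⊓ A): not entailed.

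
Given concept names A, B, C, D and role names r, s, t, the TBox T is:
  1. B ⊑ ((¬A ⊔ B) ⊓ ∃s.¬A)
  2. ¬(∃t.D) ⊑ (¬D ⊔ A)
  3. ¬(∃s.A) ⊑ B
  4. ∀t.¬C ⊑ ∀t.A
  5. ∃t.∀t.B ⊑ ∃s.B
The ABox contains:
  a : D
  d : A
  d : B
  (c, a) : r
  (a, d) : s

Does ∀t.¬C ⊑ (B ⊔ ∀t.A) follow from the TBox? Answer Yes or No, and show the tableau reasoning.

Yes

1. ∀t.¬C ⊑ (B ⊔ ∀t.A)  ⇔  (∀t.¬C ⊓ (¬B ⊓ ∃t.¬A)) unsat w.r.t. T
   all branches close; clash {B, ¬B} at x₀
2. Hence ∀t.¬C ⊑ (B ⊔ ∀t.A): entailed.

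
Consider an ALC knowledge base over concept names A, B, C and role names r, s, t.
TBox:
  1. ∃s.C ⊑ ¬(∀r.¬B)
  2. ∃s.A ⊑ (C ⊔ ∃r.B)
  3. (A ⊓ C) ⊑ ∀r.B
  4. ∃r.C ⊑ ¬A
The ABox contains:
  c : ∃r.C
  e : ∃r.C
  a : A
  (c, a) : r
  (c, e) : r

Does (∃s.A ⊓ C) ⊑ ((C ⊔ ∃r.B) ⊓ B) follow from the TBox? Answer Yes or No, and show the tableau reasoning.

No

1. (∃s.A ⊓ C) ⊑ ((C ⊔ ∃r.B) ⊓ B)  ⇔  ((∃s.A ⊓ C) ⊓ ((¬C ⊓ ∀r.¬B) ⊔ ¬B)) unsat w.r.t. T
   apply at x₀: ∃s.A⊑(C ⊔ ∃r.B)
   open: L(x₀) ⊇ {C, ¬A, ¬B, ∀s.¬C, ∃s.A} (+ ∃-successors)
2. Hence (∃s.A ⊓ C) ⊑ ((C ⊔ ∃r.B) ⊓ B): not entailed.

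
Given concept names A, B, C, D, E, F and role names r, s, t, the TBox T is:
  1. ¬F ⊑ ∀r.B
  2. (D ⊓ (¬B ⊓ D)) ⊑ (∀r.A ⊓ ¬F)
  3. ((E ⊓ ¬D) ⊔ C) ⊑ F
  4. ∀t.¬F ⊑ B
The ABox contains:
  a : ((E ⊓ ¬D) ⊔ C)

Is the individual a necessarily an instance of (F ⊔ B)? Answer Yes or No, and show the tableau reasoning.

Yes

1. a : (F ⊔ B)?  L(a) = {((E ⊓ ¬D) ⊔ C)} ∪ {(¬F ⊓ ¬B)}
   clash {B, ¬B} at a — a ∈ (F ⊔ B)
2. Hence a : (F ⊔ B): entailed.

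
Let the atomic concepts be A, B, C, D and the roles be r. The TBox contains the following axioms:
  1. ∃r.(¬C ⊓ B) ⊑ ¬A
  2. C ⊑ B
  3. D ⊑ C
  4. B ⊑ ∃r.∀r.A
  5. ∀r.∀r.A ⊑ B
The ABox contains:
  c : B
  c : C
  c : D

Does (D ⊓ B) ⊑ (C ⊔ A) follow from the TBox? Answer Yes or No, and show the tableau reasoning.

1. (D ⊓ B) ⊑ (C ⊔ A)  ⇔  ((D ⊓ B) ⊓ (¬C ⊓ ¬A)) unsat w.r.t. T
   all branches close; clash {C, ¬C} at x₀
2. Hence (D ⊓ B) ⊑ (C ⊔ A): entailed.

Yes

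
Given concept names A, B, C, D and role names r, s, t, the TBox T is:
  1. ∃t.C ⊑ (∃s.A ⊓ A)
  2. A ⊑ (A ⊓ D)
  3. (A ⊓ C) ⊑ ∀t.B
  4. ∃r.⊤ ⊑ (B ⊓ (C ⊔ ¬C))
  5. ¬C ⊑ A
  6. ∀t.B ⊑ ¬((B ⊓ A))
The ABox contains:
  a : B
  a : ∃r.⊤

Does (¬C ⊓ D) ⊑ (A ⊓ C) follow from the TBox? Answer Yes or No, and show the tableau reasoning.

1. (¬C ⊓ D) ⊑ (A ⊓ C)  ⇔  ((¬C ⊓ D) ⊓ (¬A ⊔ ¬C)) unsat w.r.t. T
   apply at x₀: ¬C⊑A
   open: L(x₀) ⊇ {A, D, ¬C, ∀r.⊥, ∀t.¬C, …} (+ ∃-successors)
2. Hence (¬C ⊓ D) ⊑ (A ⊓ C): not entailed.

No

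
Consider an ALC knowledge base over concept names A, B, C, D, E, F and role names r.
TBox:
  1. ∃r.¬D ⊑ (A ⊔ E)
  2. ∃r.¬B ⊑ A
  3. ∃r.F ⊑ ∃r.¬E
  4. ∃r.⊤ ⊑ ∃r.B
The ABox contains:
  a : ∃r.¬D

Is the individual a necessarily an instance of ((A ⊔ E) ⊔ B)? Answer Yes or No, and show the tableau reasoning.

1. a : ((A ⊔ E) ⊔ B)?  L(a) = {∃r.¬D} ∪ {((¬A ⊓ ¬E) ⊓ ¬B)}
   clash {A, ¬A} at a — a ∈ ((A ⊔ E) ⊔ B)
2. Hence a : ((A ⊔ E) ⊔ B): entailed.

Yes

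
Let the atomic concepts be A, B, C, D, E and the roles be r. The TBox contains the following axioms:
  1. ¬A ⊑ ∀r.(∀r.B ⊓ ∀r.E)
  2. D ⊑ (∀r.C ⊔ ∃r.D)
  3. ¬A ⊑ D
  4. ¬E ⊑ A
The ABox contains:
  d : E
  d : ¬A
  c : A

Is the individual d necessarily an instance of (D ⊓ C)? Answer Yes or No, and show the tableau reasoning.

No

1. d : (D ⊓ C)?  L(d) = {E, ¬A} ∪ {(¬D ⊔ ¬C)}
   apply at d: ¬A⊑∀r.(∀r.B ⊓ ∀r.E); ¬A⊑D
   open: L(d) ⊇ {D, E, ¬A, ¬C, ∀r.(∀r.B ⊓ ∀r.E), …} — d ∉ (D ⊓ C) possible
2. Hence d : (D ⊓ C): not entailed.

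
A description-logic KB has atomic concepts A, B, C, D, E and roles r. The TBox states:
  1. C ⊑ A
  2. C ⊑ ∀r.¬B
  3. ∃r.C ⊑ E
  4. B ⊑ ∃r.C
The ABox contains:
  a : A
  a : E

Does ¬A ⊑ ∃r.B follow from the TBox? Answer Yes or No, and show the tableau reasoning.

1. ¬A ⊑ ∃r.B  ⇔  (¬A ⊓ ∀r.¬B) unsat w.r.t. T
   open: L(x₀) ⊇ {¬A, ¬B, ¬C, ∀r.¬B, ∀r.¬C}
2. Hence ¬A ⊑ ∃r.B: not entailed.

No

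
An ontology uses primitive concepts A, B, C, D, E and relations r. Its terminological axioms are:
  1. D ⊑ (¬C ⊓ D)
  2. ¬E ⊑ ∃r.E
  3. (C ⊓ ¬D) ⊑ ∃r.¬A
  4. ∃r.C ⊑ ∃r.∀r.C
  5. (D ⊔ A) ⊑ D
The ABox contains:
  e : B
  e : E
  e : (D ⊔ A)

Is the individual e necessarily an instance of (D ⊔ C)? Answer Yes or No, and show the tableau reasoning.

Yes

1. e : (D ⊔ C)?  L(e) = {B, E, (D ⊔ A)} ∪ {(¬D ⊓ ¬C)}
   clash {D, ¬D} at e — e ∈ (D ⊔ C)
2. Hence e : (D ⊔ C): entailed.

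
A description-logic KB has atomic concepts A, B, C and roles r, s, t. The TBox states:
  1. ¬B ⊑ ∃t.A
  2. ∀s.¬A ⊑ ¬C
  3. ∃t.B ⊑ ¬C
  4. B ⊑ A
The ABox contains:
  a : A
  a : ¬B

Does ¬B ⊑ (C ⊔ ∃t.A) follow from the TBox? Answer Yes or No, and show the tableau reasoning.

1. ¬B ⊑ (C ⊔ ∃t.A)  ⇔  (¬B ⊓ (¬C ⊓ ∀t.¬A)) unsat w.r.t. T
   all branches close; clash {A, ¬A} at an ∃-successor
2. Hence ¬B ⊑ (C ⊔ ∃t.A): entailed.

Yes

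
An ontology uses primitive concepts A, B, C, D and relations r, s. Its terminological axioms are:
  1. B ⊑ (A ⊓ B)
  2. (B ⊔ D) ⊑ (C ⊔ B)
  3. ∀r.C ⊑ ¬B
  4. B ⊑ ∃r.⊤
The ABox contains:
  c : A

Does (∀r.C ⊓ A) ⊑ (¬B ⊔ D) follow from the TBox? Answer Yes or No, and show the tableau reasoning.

1. (∀r.C ⊓ A) ⊑ (¬B ⊔ D)  ⇔  ((∀r.C ⊓ A) ⊓ (B ⊓ ¬D)) unsat w.r.t. T
   all branches close; clash {B, ¬B} at x₀
2. Hence (∀r.C ⊓ A) ⊑ (¬B ⊔ D): entailed.

Yes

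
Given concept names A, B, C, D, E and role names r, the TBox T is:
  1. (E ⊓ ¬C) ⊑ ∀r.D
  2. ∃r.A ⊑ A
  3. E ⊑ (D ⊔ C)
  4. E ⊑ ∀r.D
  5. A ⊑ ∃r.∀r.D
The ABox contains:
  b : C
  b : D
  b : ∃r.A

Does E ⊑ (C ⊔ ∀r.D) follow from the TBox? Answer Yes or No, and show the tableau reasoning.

Yes

1. E ⊑ (C ⊔ ∀r.D)  ⇔  (E ⊓ (¬C ⊓ ∃r.¬D)) unsat w.r.t. T
   all branches close; clash {C, ¬C} at x₀
2. Hence E ⊑ (C ⊔ ∀r.D): entailed.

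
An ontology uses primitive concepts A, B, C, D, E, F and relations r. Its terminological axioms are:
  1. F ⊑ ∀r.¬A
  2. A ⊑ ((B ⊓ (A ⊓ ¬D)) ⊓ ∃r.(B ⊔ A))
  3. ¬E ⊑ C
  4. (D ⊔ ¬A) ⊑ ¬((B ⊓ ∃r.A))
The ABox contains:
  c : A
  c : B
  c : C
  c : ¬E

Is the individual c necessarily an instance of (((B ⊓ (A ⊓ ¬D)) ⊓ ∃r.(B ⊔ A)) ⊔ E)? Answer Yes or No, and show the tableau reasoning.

Yes

1. c : (((B ⊓ (A ⊓ ¬D)) ⊓ ∃r.(B ⊔ A)) ⊔ E)?  L(c) = {A, B, C, ¬E} ∪ {(((¬B ⊔ (¬A ⊔ D)) ⊔ ∀r.(¬B ⊓ ¬A)) ⊓ ¬E)}
   clash {A, ¬A} at an ∃-successor — c ∈ (((B ⊓ (A ⊓ ¬D)) ⊓ ∃r.(B ⊔ A)) ⊔ E)
2. Hence c : (((B ⊓ (A ⊓ ¬D)) ⊓ ∃r.(B ⊔ A)) ⊔ E): entailed.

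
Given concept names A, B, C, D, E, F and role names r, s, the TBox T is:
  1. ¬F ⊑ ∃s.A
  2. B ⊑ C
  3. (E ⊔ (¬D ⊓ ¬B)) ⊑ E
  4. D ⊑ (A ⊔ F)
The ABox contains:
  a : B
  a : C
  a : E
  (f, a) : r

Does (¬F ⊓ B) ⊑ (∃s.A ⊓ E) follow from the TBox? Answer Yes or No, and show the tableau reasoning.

1. (¬F ⊓ B) ⊑ (∃s.A ⊓ E)  ⇔  ((¬F ⊓ B) ⊓ (∀s.¬A ⊔ ¬E)) unsat w.r.t. T
   apply at x₀: ¬F⊑∃s.A; B⊑C
   open: L(x₀) ⊇ {B, C, ¬D, ¬E, ¬F, …} (+ ∃-successors)
2. Hence (¬F ⊓ B) ⊑ (∃s.A ⊓ E): not entailed.

No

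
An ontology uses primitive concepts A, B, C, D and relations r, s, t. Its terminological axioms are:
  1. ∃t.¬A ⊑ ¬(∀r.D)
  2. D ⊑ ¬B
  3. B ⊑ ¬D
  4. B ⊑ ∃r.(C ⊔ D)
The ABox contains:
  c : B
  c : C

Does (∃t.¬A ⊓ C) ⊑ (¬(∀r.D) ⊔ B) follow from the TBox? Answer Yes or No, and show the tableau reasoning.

Yes

1. (∃t.¬A ⊓ C) ⊑ (¬(∀r.D) ⊔ B)  ⇔  ((∃t.¬A ⊓ C) ⊓ (∀r.D ⊓ ¬B)) unsat w.r.t. T
   all branches close; clash {D, ¬D} at an ∃-successor
2. Hence (∃t.¬A ⊓ C) ⊑ (¬(∀r.D) ⊔ B): entailed.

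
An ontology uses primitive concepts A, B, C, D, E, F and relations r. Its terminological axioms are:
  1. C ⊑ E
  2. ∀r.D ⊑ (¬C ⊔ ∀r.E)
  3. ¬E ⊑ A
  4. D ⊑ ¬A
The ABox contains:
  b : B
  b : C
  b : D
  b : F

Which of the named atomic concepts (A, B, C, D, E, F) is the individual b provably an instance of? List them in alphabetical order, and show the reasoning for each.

1. b : A?  L(b) = {B, C, D, F} ∪ {¬A}
   apply at b: C⊑E
   open: L(b) ⊇ {B, C, D, E, F, …} (+ ∃-successors) — b ∉ A possible
2. b : B?  L(b) = {B, C, D, F} ∪ {¬B}
   clash {B, ¬B} at b — b ∈ B
3. b : C?  L(b) = {B, C, D, F} ∪ {¬C}
   clash {C, ¬C} at b — b ∈ C
4. b : D?  L(b) = {B, C, D, F} ∪ {¬D}
   clash {D, ¬D} at b — b ∈ D
5. b : E?  L(b) = {B, C, D, F} ∪ {¬E}
   clash {E, ¬E} at b — b ∈ E
6. b : F?  L(b) = {B, C, D, F} ∪ {¬F}
   clash {F, ¬F} at b — b ∈ F
7. Entailed for b: {B, C, D, E, F}

{B, C, D, E, F}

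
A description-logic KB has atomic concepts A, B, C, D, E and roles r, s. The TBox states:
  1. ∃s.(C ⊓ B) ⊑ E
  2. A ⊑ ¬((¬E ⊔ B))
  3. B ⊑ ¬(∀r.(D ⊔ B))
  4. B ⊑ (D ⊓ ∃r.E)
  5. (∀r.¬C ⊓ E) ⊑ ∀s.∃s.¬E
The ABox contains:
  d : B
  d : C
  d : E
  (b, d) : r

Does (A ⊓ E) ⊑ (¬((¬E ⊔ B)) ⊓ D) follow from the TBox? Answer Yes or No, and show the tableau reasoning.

No

1. (A ⊓ E) ⊑ (¬((¬E ⊔ B)) ⊓ D)  ⇔  ((A ⊓ E) ⊓ ((¬E ⊔ B) ⊔ ¬D)) unsat w.r.t. T
   apply at x₀: A⊑¬((¬E ⊔ B))
   open: L(x₀) ⊇ {A, E, ¬B, ¬D, ∃r.C} (+ ∃-successors)
2. Hence (A ⊓ E) ⊑ (¬((¬E ⊔ B)) ⊓ D): not entailed.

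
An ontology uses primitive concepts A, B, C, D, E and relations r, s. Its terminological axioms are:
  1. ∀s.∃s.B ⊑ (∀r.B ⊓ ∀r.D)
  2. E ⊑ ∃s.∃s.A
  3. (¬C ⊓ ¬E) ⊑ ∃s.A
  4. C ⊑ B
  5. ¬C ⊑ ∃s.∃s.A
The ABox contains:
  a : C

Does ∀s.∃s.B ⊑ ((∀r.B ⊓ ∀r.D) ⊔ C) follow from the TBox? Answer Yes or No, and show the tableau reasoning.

1. ∀s.∃s.B ⊑ ((∀r.B ⊓ ∀r.D) ⊔ C)  ⇔  (∀s.∃s.B ⊓ ((∃r.¬B ⊔ ∃r.¬D) ⊓ ¬C)) unsat w.r.t. T
   all branches close; clash {D, ¬D} at an ∃-successor
2. Hence ∀s.∃s.B ⊑ ((∀r.B ⊓ ∀r.D) ⊔ C): entailed.

Yes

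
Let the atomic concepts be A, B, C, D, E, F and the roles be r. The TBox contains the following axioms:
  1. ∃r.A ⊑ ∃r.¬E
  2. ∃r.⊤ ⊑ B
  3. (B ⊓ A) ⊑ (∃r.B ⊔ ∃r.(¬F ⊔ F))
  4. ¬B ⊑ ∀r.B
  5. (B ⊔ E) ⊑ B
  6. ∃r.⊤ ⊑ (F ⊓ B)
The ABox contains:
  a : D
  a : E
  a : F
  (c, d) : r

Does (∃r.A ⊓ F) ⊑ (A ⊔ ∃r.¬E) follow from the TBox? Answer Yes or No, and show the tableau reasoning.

1. (∃r.A ⊓ F) ⊑ (A ⊔ ∃r.¬E)  ⇔  ((∃r.A ⊓ F) ⊓ (¬A ⊓ ∀r.E)) unsat w.r.t. T
   all branches close; clash {E, ¬E} at an ∃-successor
2. Hence (∃r.A ⊓ F) ⊑ (A ⊔ ∃r.¬E): entailed.

Yes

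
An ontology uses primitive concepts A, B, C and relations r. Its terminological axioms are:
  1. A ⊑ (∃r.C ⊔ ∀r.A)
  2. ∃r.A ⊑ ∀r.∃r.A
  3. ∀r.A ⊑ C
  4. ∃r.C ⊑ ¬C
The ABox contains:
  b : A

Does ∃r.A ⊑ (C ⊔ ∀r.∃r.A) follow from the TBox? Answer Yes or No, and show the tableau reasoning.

Yes

1. ∃r.A ⊑ (C ⊔ ∀r.∃r.A)  ⇔  (∃r.A ⊓ (¬C ⊓ ∃r.∀r.¬A)) unsat w.r.t. T
   all branches close; clash {C, ¬C} at x₀
2. Hence ∃r.A ⊑ (C ⊔ ∀r.∃r.A): entailed.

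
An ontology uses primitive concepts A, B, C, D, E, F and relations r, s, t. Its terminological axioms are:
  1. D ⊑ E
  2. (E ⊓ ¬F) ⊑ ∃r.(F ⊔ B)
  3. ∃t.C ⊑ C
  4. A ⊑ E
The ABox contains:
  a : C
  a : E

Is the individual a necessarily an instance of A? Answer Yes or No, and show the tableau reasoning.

1. a : A?  L(a) = {C, E} ∪ {¬A}
   open: L(a) ⊇ {C, E, F, ¬A} — a ∉ A possible
2. Hence a : A: not entailed.

No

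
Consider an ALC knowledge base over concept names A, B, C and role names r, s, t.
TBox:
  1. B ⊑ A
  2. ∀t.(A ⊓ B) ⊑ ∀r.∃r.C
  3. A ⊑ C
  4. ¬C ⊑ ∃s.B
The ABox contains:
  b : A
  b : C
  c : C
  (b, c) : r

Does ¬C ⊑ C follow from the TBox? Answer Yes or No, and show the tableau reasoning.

No

1. ¬C ⊑ C  ⇔  (¬C ⊓ ¬C) unsat w.r.t. T
   apply at x₀: ¬C⊑∃s.B
   open: L(x₀) ⊇ {¬A, ¬B, ¬C, ∃s.B, ∃t.(¬A ⊔ ¬B)} (+ ∃-successors)
2. Hence ¬C ⊑ C: not entailed.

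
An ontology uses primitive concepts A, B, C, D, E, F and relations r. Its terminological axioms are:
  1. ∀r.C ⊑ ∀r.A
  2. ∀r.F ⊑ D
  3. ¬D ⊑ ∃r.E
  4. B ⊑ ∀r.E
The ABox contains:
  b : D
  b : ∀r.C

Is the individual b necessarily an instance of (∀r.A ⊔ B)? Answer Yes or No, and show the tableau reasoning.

Yes

1. b : (∀r.A ⊔ B)?  L(b) = {D, ∀r.C} ∪ {(∃r.¬A ⊓ ¬B)}
   clash {A, ¬A} at an ∃-successor — b ∈ (∀r.A ⊔ B)
2. Hence b : (∀r.A ⊔ B): entailed.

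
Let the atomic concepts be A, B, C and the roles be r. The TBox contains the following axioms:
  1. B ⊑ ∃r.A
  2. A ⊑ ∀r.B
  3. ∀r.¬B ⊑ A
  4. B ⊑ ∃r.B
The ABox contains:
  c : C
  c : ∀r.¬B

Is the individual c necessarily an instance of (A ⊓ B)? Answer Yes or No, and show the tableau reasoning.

1. c : (A ⊓ B)?  L(c) = {C, ∀r.¬B} ∪ {(¬A ⊔ ¬B)}
   apply at c: ∀r.¬B⊑A
   open: L(c) ⊇ {A, C, ¬B, ∀r.B, ∀r.¬B} — c ∉ (A ⊓ B) possible
2. Hence c : (A ⊓ B): not entailed.

No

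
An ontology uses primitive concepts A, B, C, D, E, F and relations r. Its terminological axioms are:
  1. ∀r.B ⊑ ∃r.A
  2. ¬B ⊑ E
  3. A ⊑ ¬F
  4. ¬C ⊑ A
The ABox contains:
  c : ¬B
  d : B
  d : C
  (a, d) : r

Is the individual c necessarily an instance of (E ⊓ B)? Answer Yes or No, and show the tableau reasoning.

1. c : (E ⊓ B)?  L(c) = {¬B} ∪ {(¬E ⊔ ¬B)}
   apply at c: ¬B⊑E
   open: L(c) ⊇ {C, E, ¬A, ¬B, ∃r.¬B} (+ ∃-successors) — c ∉ (E ⊓ B) possible
2. Hence c : (E ⊓ B): not entailed.

No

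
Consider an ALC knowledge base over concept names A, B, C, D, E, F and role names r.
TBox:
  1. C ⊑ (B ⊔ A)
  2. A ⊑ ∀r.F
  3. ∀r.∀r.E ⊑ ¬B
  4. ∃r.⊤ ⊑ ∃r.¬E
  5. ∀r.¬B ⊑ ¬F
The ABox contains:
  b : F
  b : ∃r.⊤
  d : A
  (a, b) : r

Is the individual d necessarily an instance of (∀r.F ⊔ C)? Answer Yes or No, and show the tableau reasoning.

Yes

1. d : (∀r.F ⊔ C)?  L(d) = {A} ∪ {(∃r.¬F ⊓ ¬C)}
   clash {F, ¬F} at an ∃-successor — d ∈ (∀r.F ⊔ C)
2. Hence d : (∀r.F ⊔ C): entailed.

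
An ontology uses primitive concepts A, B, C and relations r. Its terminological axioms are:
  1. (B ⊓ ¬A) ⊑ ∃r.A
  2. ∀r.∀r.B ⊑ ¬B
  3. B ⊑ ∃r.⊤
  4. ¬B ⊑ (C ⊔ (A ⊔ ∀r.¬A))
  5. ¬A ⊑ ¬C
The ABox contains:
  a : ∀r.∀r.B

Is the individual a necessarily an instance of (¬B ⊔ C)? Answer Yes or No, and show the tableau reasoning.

1. a : (¬B ⊔ C)?  L(a) = {∀r.∀r.B} ∪ {(B ⊓ ¬C)}
   clash {B, ¬B} at a — a ∈ (¬B ⊔ C)
2. Hence a : (¬B ⊔ C): entailed.

Yes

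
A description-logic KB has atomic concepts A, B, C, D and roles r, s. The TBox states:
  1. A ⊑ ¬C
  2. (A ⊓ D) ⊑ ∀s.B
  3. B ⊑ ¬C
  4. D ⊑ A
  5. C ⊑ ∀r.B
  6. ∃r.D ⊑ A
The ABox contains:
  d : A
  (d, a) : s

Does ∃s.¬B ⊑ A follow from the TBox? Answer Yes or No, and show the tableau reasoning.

1. ∃s.¬B ⊑ A  ⇔  (∃s.¬B ⊓ ¬A) unsat w.r.t. T
   open: L(x₀) ⊇ {¬A, ¬B, ¬C, ¬D, ∀r.¬D, …} (+ ∃-successors)
2. Hence ∃s.¬B ⊑ A: not entailed.

No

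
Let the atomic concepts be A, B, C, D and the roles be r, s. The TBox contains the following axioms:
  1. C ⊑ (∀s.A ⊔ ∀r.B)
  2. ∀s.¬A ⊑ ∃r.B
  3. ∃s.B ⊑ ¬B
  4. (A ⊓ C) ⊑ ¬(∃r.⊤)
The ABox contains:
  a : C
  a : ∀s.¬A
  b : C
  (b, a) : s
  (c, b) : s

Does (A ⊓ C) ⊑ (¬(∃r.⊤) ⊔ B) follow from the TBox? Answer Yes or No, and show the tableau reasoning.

Yes

1. (A ⊓ C) ⊑ (¬(∃r.⊤) ⊔ B)  ⇔  ((A ⊓ C) ⊓ (∃r.⊤ ⊓ ¬B)) unsat w.r.t. T
   all branches close; clash ⊥ at an ∃-successor
2. Hence (A ⊓ C) ⊑ (¬(∃r.⊤) ⊔ B): entailed.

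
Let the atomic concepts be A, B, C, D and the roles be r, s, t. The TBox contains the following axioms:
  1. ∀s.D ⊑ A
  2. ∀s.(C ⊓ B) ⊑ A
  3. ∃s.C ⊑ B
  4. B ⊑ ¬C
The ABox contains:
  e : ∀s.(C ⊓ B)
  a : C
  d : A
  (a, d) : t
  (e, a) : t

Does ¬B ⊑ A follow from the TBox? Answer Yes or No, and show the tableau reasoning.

1. ¬B ⊑ A  ⇔  (¬B ⊓ ¬A) unsat w.r.t. T
   open: L(x₀) ⊇ {¬A, ¬B, ∀s.¬C, ∃s.(¬C ⊔ ¬B), ∃s.¬D} (+ ∃-successors)
2. Hence ¬B ⊑ A: not entailed.

No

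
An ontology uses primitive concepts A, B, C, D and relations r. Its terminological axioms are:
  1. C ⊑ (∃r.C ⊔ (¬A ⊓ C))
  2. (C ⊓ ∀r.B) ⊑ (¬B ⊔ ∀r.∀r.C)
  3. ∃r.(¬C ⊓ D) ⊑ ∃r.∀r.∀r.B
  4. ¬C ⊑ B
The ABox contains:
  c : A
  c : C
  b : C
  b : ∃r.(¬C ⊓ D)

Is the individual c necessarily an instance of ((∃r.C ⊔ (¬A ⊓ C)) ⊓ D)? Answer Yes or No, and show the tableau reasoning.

No

1. c : ((∃r.C ⊔ (¬A ⊓ C)) ⊓ D)?  L(c) = {A, C} ∪ {((∀r.¬C ⊓ (A ⊔ ¬C)) ⊔ ¬D)}
   apply at c: C⊑(∃r.C ⊔ (¬A ⊓ C))
   open: L(c) ⊇ {A, C, ¬D, ∀r.(C ⊔ ¬D), ∃r.C, …} (+ ∃-successors) — c ∉ ((∃r.C ⊔ (¬A ⊓ C)) ⊓ D) possible
2. Hence c : ((∃r.C ⊔ (¬A ⊓ C)) ⊓ D): not entailed.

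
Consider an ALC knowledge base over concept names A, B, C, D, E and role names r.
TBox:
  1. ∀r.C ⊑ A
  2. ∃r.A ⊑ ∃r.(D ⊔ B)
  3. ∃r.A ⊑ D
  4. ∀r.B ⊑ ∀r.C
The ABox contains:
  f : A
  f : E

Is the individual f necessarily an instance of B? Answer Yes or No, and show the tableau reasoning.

1. f : B?  L(f) = {A, E} ∪ {¬B}
   open: L(f) ⊇ {A, E, ¬B, ∀r.¬A, ∃r.¬B} (+ ∃-successors) — f ∉ B possible
2. Hence f : B: not entailed.

No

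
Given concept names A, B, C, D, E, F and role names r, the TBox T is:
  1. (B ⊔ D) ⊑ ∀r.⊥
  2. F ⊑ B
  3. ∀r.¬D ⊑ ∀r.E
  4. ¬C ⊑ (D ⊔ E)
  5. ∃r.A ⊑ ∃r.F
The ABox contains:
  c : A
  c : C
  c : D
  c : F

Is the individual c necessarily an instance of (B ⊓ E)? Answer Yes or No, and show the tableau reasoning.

1. c : (B ⊓ E)?  L(c) = {A, C, D, F} ∪ {(¬B ⊔ ¬E)}
   apply at c: F⊑B
   open: L(c) ⊇ {A, B, C, D, F, …} — c ∉ (B ⊓ E) possible
2. Hence c : (B ⊓ E): not entailed.

No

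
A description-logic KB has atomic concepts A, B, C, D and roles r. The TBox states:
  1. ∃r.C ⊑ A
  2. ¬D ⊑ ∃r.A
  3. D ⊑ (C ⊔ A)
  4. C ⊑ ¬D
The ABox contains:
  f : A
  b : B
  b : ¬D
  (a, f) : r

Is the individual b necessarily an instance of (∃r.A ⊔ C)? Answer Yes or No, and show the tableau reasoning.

Yes

1. b : (∃r.A ⊔ C)?  L(b) = {B, ¬D} ∪ {(∀r.¬A ⊓ ¬C)}
   clash {A, ¬A} at an ∃-successor — b ∈ (∃r.A ⊔ C)
2. Hence b : (∃r.A ⊔ C): entailed.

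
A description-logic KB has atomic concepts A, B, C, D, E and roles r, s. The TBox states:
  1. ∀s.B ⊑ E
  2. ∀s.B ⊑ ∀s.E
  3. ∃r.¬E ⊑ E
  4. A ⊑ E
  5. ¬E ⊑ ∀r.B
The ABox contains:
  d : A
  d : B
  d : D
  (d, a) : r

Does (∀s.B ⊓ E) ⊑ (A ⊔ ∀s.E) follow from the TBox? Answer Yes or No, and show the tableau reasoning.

Yes

1. (∀s.B ⊓ E) ⊑ (A ⊔ ∀s.E)  ⇔  ((∀s.B ⊓ E) ⊓ (¬A ⊓ ∃s.¬E)) unsat w.r.t. T
   all branches close; clash {E, ¬E} at an ∃-successor
2. Hence (∀s.B ⊓ E) ⊑ (A ⊔ ∀s.E): entailed.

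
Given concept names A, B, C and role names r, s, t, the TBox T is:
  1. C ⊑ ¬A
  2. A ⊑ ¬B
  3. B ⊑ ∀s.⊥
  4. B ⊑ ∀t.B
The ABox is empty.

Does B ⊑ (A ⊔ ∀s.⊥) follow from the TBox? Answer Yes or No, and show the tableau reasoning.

1. B ⊑ (A ⊔ ∀s.⊥)  ⇔  (B ⊓ (¬A ⊓ ∃s.⊤)) unsat w.r.t. T
   all branches close; clash ⊥ at an ∃-successor
2. Hence B ⊑ (A ⊔ ∀s.⊥): entailed.

Yes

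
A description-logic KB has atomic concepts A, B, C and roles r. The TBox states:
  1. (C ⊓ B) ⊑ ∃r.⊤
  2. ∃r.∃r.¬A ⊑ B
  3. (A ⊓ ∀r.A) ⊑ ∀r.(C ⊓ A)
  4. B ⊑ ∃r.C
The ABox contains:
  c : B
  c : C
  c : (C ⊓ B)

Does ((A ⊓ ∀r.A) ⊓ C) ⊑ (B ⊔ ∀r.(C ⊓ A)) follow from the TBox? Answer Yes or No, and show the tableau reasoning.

Yes

1. ((A ⊓ ∀r.A) ⊓ C) ⊑ (B ⊔ ∀r.(C ⊓ A))  ⇔  (((A ⊓ ∀r.A) ⊓ C) ⊓ (¬B ⊓ ∃r.(¬C ⊔ ¬A))) unsat w.r.t. T
   all branches close; clash {B, ¬B} at x₀
2. Hence ((A ⊓ ∀r.A) ⊓ C) ⊑ (B ⊔ ∀r.(C ⊓ A)): entailed.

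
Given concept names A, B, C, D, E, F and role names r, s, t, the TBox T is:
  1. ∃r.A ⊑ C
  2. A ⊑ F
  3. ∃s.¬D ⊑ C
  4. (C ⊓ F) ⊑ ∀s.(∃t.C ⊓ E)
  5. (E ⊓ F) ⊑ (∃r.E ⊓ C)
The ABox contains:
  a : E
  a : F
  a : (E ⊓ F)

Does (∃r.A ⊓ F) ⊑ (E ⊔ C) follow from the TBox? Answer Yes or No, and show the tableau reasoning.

1. (∃r.A ⊓ F) ⊑ (E ⊔ C)  ⇔  ((∃r.A ⊓ F) ⊓ (¬E ⊓ ¬C)) unsat w.r.t. T
   all branches close; clash {C, ¬C} at x₀
2. Hence (∃r.A ⊓ F) ⊑ (E ⊔ C): entailed.

Yes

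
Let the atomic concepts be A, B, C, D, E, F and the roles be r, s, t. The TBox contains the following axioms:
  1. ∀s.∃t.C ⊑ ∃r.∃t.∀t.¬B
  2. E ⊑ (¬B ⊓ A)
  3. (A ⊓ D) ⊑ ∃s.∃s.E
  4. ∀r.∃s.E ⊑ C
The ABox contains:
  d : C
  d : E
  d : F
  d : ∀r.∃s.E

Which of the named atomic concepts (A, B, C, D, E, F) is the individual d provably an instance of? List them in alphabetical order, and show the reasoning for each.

{A, C, E, F}

1. d : A?  L(d) = {C, E, F, ∀r.∃s.E} ∪ {¬A}
   clash {A, ¬A} at d — d ∈ A
2. d : B?  L(d) = {C, E, F, ∀r.∃s.E} ∪ {¬B}
   apply at d: E⊑(¬B ⊓ A)
   open: L(d) ⊇ {A, C, E, F, ¬B, …} (+ ∃-successors) — d ∉ B possible
3. d : C?  L(d) = {C, E, F, ∀r.∃s.E} ∪ {¬C}
   clash {C, ¬C} at d — d ∈ C
4. d : D?  L(d) = {C, E, F, ∀r.∃s.E} ∪ {¬D}
   apply at d: E⊑(¬B ⊓ A)
   open: L(d) ⊇ {A, C, E, F, ¬B, …} (+ ∃-successors) — d ∉ D possible
5. d : E?  L(d) = {C, E, F, ∀r.∃s.E} ∪ {¬E}
   clash {E, ¬E} at d — d ∈ E
6. d : F?  L(d) = {C, E, F, ∀r.∃s.E} ∪ {¬F}
   clash {F, ¬F} at d — d ∈ F
7. Entailed for d: {A, C, E, F}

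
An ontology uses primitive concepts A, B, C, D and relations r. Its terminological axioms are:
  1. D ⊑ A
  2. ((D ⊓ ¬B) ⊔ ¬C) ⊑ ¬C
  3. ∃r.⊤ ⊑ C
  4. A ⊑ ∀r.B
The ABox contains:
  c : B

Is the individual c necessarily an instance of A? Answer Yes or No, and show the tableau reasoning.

No

1. c : A?  L(c) = {B} ∪ {¬A}
   open: L(c) ⊇ {B, C, ¬A, ¬D, ∀r.⊥} — c ∉ A possible
2. Hence c : A: not entailed.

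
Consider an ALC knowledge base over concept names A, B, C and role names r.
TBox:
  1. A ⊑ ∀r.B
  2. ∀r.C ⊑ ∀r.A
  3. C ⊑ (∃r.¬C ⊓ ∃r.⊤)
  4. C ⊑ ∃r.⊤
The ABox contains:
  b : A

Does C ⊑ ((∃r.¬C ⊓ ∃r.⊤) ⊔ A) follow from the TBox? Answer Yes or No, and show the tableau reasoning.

Yes

1. C ⊑ ((∃r.¬C ⊓ ∃r.⊤) ⊔ A)  ⇔  (C ⊓ ((∀r.C ⊔ ∀r.⊥) ⊓ ¬A)) unsat w.r.t. T
   all branches close; clash ⊥ at an ∃-successor
2. Hence C ⊑ ((∃r.¬C ⊓ ∃r.⊤) ⊔ A): entailed.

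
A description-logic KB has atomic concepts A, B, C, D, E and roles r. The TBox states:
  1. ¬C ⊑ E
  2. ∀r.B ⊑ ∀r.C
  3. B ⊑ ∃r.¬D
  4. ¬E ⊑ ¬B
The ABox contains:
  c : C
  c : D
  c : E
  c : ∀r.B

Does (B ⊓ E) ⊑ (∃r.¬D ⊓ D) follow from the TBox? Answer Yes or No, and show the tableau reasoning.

No

1. (B ⊓ E) ⊑ (∃r.¬D ⊓ D)  ⇔  ((B ⊓ E) ⊓ (∀r.D ⊔ ¬D)) unsat w.r.t. T
   apply at x₀: B⊑∃r.¬D
   open: L(x₀) ⊇ {B, E, ¬D, ∃r.¬B, ∃r.¬D} (+ ∃-successors)
2. Hence (B ⊓ E) ⊑ (∃r.¬D ⊓ D): not entailed.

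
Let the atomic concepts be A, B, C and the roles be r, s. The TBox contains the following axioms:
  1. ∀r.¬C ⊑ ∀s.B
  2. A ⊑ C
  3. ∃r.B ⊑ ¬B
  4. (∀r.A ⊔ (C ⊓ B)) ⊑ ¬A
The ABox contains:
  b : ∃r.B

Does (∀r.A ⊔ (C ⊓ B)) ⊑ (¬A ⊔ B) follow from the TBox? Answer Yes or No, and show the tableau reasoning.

Yes

1. (∀r.A ⊔ (C ⊓ B)) ⊑ (¬A ⊔ B)  ⇔  ((∀r.A ⊔ (C ⊓ B)) ⊓ (A ⊓ ¬B)) unsat w.r.t. T
   all branches close; clash {B, ¬B} at x₀
2. Hence (∀r.A ⊔ (C ⊓ B)) ⊑ (¬A ⊔ B): entailed.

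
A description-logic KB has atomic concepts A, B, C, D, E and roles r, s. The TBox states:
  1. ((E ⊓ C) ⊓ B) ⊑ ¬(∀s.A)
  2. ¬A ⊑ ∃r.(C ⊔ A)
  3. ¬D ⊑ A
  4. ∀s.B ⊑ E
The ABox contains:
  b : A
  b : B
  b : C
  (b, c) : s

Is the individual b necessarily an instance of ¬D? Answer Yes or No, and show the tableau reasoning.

1. b : ¬D?  L(b) = {A, B, C} ∪ {D}
   open: L(b) ⊇ {A, B, C, D, ¬E, …} (+ ∃-successors) — b ∉ ¬D possible
2. Hence b : ¬D: not entailed.

No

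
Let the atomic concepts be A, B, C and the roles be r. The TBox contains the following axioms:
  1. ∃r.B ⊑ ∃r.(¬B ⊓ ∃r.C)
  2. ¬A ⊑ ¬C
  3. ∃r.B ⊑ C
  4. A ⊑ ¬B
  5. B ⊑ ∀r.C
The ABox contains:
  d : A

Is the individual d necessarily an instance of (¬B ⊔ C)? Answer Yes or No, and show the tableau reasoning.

1. d : (¬B ⊔ C)?  L(d) = {A} ∪ {(B ⊓ ¬C)}
   clash {B, ¬B} at d — d ∈ (¬B ⊔ C)
2. Hence d : (¬B ⊔ C): entailed.

Yes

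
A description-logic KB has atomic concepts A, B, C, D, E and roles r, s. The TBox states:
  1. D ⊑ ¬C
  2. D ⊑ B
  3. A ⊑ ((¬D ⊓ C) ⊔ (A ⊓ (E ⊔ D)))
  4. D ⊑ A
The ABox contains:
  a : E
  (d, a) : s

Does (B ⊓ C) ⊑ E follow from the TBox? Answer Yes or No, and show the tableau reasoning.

No

1. (B ⊓ C) ⊑ E  ⇔  ((B ⊓ C) ⊓ ¬E) unsat w.r.t. T
   open: L(x₀) ⊇ {B, C, ¬A, ¬D, ¬E}
2. Hence (B ⊓ C) ⊑ E: not entailed.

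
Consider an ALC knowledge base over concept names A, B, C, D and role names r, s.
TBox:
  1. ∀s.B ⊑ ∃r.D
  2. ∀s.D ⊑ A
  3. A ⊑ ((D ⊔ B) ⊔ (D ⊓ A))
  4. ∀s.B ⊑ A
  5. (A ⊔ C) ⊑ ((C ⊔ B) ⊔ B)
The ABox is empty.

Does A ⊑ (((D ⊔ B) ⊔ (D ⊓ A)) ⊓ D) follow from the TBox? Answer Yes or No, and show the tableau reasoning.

No

1. A ⊑ (((D ⊔ B) ⊔ (D ⊓ A)) ⊓ D)  ⇔  (A ⊓ (((¬D ⊓ ¬B) ⊓ (¬D ⊔ ¬A)) ⊔ ¬D)) unsat w.r.t. T
   apply at x₀: A⊑((D ⊔ B) ⊔ (D ⊓ A))
   open: L(x₀) ⊇ {A, B, C, ¬D, ∃s.¬B} (+ ∃-successors)
2. Hence A ⊑ (((D ⊔ B) ⊔ (D ⊓ A)) ⊓ D): not entailed.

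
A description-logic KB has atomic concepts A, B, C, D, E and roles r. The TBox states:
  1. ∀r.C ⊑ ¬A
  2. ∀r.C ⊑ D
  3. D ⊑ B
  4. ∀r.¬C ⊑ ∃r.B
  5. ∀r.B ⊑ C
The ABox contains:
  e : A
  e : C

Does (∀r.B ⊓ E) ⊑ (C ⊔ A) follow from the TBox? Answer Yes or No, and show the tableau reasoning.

Yes

1. (∀r.B ⊓ E) ⊑ (C ⊔ A)  ⇔  ((∀r.B ⊓ E) ⊓ (¬C ⊓ ¬A)) unsat w.r.t. T
   all branches close; clash {C, ¬C} at x₀
2. Hence (∀r.B ⊓ E) ⊑ (C ⊔ A): entailed.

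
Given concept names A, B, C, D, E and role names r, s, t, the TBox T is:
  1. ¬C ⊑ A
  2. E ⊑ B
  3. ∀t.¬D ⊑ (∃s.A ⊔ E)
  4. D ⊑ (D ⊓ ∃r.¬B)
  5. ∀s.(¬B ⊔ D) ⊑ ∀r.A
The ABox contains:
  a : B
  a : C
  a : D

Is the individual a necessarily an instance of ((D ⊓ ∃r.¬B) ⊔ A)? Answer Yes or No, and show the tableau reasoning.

1. a : ((D ⊓ ∃r.¬B) ⊔ A)?  L(a) = {B, C, D} ∪ {((¬D ⊔ ∀r.B) ⊓ ¬A)}
   clash {B, ¬B} at an ∃-successor — a ∈ ((D ⊓ ∃r.¬B) ⊔ A)
2. Hence a : ((D ⊓ ∃r.¬B) ⊔ A): entailed.

Yes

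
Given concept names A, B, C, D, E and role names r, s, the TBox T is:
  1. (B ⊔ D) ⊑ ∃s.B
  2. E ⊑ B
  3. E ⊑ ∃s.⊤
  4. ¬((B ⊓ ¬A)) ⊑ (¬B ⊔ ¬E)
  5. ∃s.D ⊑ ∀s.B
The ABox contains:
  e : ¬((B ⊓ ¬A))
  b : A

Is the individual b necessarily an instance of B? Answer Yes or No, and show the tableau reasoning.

1. b : B?  L(b) = {A} ∪ {¬B}
   open: L(b) ⊇ {A, ¬B, ¬D, ¬E, ∀s.¬D} — b ∉ B possible
2. Hence b : B: not entailed.

No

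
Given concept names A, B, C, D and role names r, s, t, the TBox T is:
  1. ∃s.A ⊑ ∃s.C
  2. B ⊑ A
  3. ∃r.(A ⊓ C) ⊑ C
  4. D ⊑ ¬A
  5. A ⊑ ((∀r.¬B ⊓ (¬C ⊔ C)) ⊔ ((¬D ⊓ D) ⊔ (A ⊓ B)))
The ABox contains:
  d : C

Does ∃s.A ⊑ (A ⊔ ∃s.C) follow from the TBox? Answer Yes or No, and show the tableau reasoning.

1. ∃s.A ⊑ (A ⊔ ∃s.C)  ⇔  (∃s.A ⊓ (¬A ⊓ ∀s.¬C)) unsat w.r.t. T
   all branches close; clash {A, ¬A} at x₀
2. Hence ∃s.A ⊑ (A ⊔ ∃s.C): entailed.

Yes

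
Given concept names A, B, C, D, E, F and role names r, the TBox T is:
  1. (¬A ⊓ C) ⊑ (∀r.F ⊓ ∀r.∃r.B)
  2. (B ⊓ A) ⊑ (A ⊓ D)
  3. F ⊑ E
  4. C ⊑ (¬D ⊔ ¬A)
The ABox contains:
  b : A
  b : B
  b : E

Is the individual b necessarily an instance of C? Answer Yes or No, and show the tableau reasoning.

1. b : C?  L(b) = {A, B, E} ∪ {¬C}
   open: L(b) ⊇ {A, B, D, E, ¬C} — b ∉ C possible
2. Hence b : C: not entailed.

No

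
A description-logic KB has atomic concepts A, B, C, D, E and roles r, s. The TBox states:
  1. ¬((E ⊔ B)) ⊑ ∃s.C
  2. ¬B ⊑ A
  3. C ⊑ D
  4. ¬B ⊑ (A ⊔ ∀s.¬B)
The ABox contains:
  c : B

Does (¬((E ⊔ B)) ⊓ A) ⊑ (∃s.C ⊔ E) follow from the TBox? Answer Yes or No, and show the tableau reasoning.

Yes

1. (¬((E ⊔ B)) ⊓ A) ⊑ (∃s.C ⊔ E)  ⇔  (((¬E ⊓ ¬B) ⊓ A) ⊓ (∀s.¬C ⊓ ¬E)) unsat w.r.t. T
   all branches close; clash {C, ¬C} at an ∃-successor
2. Hence (¬((E ⊔ B)) ⊓ A) ⊑ (∃s.C ⊔ E): entailed.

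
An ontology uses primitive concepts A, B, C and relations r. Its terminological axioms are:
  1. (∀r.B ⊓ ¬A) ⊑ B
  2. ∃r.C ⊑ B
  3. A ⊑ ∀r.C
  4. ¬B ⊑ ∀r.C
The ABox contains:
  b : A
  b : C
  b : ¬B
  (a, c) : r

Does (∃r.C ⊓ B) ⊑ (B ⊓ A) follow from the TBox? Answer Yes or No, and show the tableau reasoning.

No

1. (∃r.C ⊓ B) ⊑ (B ⊓ A)  ⇔  ((∃r.C ⊓ B) ⊓ (¬B ⊔ ¬A)) unsat w.r.t. T
   open: L(x₀) ⊇ {B, ¬A, ∃r.C} (+ ∃-successors)
2. Hence (∃r.C ⊓ B) ⊑ (B ⊓ A): not entailed.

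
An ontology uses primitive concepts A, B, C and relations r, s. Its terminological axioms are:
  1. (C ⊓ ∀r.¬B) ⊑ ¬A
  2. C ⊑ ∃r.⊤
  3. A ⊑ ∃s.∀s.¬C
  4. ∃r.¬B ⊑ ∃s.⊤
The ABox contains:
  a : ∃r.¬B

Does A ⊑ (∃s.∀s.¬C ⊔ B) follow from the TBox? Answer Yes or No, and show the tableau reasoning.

Yes

1. A ⊑ (∃s.∀s.¬C ⊔ B)  ⇔  (A ⊓ (∀s.∃s.C ⊓ ¬B)) unsat w.r.t. T
   all branches close; clash {A, ¬A} at x₀
2. Hence A ⊑ (∃s.∀s.¬C ⊔ B): entailed.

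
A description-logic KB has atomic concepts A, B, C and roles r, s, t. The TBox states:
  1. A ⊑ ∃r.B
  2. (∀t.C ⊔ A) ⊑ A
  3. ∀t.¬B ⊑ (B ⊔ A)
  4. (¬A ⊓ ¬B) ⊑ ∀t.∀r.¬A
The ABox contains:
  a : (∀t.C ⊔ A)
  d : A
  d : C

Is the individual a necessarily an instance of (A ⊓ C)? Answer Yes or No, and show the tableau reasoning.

1. a : (A ⊓ C)?  L(a) = {(∀t.C ⊔ A)} ∪ {(¬A ⊔ ¬C)}
   apply at a: (∀t.C ⊔ A)⊑A
   open: L(a) ⊇ {A, ¬C, ∀t.C, ∃r.B, ∃t.B} (+ ∃-successors) — a ∉ (A ⊓ C) possible
2. Hence a : (A ⊓ C): not entailed.

No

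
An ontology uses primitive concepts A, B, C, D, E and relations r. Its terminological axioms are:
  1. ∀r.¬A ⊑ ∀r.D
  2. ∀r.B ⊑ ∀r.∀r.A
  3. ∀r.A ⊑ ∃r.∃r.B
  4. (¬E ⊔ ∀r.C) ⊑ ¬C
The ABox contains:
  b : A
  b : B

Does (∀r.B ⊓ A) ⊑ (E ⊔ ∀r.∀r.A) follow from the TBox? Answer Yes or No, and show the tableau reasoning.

Yes

1. (∀r.B ⊓ A) ⊑ (E ⊔ ∀r.∀r.A)  ⇔  ((∀r.B ⊓ A) ⊓ (¬E ⊓ ∃r.∃r.¬A)) unsat w.r.t. T
   all branches close; clash {A, ¬A} at an ∃-successor
2. Hence (∀r.B ⊓ A) ⊑ (E ⊔ ∀r.∀r.A): entailed.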